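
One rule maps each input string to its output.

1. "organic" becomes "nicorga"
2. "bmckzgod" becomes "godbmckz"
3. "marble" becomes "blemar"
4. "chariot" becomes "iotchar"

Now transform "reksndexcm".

xcmreksnde

Rule — move the last 3 characters to the front (rotate right by 3).
Applying that to "reksndexcm" gives "xcmreksnde".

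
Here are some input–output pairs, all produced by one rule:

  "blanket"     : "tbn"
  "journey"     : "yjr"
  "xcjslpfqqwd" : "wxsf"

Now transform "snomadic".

ism

In each case the input is transformed by: keep one character in every 3, starting at position 1 (positions 1st, 4th, 7th, ...), then move the last character to the front.
Applying both steps to "snomadic": "smi", then "ism".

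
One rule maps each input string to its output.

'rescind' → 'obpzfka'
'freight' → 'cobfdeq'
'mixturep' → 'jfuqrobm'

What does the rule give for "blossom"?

The transformation: shift every letter 3 places backward in the alphabet (wrapping around).
"blossom" → "yilpplj".

yilpplj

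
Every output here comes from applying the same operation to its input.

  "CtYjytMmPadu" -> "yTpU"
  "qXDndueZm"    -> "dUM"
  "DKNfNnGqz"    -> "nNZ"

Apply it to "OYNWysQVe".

The pattern: keep one character in every 3, starting at position 3 (positions 3rd, 6th, 9th, ...), then flip the case of every letter.
On "OYNWysQVe": the first step gives "Nse", and the second then gives "nSE".

nSE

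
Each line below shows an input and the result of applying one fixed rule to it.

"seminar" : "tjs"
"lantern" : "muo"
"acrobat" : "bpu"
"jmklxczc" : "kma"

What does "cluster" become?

In each case the input is transformed by: shift every letter 1 place forward in the alphabet (wrapping around), then keep one character in every 3, starting at position 1 (positions 1st, 4th, 7th, ...).
Applying both steps to "cluster": "dmvtufs", then "dts".

dts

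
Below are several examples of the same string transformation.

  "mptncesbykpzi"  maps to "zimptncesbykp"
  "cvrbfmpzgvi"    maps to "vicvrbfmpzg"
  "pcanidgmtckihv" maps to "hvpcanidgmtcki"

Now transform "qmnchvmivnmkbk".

bkqmnchvmivnmk

Looking at the pairs, the operation is to move the last 2 characters to the front (rotate right by 2).
Doing the same to "qmnchvmivnmkbk": "bkqmnchvmivnmk".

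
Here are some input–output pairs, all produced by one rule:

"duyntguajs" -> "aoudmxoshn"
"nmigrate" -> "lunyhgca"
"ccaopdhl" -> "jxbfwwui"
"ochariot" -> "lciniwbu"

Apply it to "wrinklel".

Looking at the pairs, the operation is to swap the front and back halves of the string, then shift every letter 6 places backward in the alphabet (wrapping around).
"wrinklel" → "klelwrin" → "efyfqlch".

efyfqlch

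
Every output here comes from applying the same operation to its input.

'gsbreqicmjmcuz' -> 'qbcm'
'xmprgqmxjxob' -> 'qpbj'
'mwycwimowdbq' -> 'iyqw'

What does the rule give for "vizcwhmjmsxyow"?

hzym

Looking at the pairs, the operation is to keep one character in every 3, starting at position 3 (positions 3rd, 6th, 9th, ...), then swap each adjacent pair of characters (1↔2, 3↔4, ...).
Starting from "vizcwhmjmsxyow": after the first operation, "zhmy"; after the second, "hzym".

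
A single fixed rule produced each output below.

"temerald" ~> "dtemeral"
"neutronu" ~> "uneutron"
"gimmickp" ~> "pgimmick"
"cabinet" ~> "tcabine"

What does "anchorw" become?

wanchor

Looking at the pairs, the operation is to move the last character to the front.
So "anchorw" becomes "wanchor".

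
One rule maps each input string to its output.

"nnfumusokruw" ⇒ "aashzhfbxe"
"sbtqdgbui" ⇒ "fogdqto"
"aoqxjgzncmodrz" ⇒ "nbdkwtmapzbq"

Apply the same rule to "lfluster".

ysyhfg

Rule — delete the last 2 characters, then shift every letter 13 places forward in the alphabet (wrapping around) — i.e. ROT13.
On "lfluster": the first step gives "lflust", and the second then gives "ysyhfg".
(Check on "aoqxjgzncmodrz": → "aoqxjgzncmod" → "nbdkwtmapzbq" ✓)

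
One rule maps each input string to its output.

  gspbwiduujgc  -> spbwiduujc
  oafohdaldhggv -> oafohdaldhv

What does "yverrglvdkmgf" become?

The transformation: remove every "g".
Applying that to "yverrglvdkmgf" gives "yverrlvdkmf".

yverrlvdkmf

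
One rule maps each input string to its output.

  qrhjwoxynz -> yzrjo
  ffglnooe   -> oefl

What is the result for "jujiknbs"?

Each output is the input with this applied: keep every other character starting from the second (positions 2nd, 4th, 6th, ...), then move the last 2 characters to the front (rotate right by 2).
Working it through for "jujiknbs": intermediate "uins", final "nsui".

nsui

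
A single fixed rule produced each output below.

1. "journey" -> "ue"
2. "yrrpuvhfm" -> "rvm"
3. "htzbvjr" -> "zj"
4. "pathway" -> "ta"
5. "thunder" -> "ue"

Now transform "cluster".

ue

Looking at the pairs, the operation is to keep one character in every 3, starting at position 3 (positions 3rd, 6th, 9th, ...).
Applying that to "cluster" gives "ue".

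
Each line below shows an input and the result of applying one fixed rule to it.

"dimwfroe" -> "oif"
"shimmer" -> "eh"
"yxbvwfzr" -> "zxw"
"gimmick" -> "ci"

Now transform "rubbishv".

hui

The pattern: move the last 3 characters to the front (rotate right by 3), then keep one character in every 3, starting at position 2 (positions 2nd, 5th, 8th, ...).
On "rubbishv": the first step gives "shvrubbi", and the second then gives "hui".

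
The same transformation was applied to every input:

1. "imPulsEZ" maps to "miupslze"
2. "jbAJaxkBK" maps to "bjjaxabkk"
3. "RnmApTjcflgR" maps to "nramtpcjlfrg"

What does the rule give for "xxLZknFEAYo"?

xxzlnkefyao

The pattern: swap each adjacent pair of characters (1↔2, 3↔4, ...), then convert every letter to lowercase.
On "xxLZknFEAYo": the first step gives "xxZLnkEFYAo", and the second then gives "xxzlnkefyao".
(Check on "imPulsEZ": → "miuPslZE" → "miupslze" ✓)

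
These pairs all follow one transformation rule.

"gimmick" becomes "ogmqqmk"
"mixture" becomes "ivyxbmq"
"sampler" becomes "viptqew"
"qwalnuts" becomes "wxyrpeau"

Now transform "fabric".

gmvfej

The rule is to shift every letter 4 places forward in the alphabet (wrapping around), then reverse the string.
Doing the same to "fabric": "gmvfej".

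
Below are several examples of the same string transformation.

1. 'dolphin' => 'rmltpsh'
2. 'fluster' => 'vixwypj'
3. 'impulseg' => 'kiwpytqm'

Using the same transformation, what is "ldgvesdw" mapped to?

Rule — shift every letter 4 places forward in the alphabet (wrapping around), then reverse the string.
Starting from "ldgvesdw": after the first operation, "phkziwha"; after the second, "ahwizkhp".

ahwizkhp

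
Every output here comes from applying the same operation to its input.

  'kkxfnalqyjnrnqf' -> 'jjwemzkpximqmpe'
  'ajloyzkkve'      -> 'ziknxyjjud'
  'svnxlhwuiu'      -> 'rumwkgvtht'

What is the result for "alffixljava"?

Looking at the pairs, the operation is to shift every letter 1 place backward in the alphabet (wrapping around).
On "alffixljava" that produces "zkeehwkizuz".

zkeehwkizuz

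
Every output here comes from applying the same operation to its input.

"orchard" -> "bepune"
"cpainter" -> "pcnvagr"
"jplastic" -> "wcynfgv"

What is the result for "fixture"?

svkghe

Each output is the input with this applied: shift every letter 13 places forward in the alphabet (wrapping around) — i.e. ROT13, then delete the last character.
On "fixture": the first step gives "svkgher", and the second then gives "svkghe".
(Check on "orchard": → "bepuneq" → "bepune" ✓)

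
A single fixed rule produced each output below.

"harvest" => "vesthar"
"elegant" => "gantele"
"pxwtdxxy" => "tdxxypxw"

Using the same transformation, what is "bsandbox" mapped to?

The rule is to move the first 3 characters to the end (rotate left by 3).
For "bsandbox" the result is "ndboxbsa".

ndboxbsa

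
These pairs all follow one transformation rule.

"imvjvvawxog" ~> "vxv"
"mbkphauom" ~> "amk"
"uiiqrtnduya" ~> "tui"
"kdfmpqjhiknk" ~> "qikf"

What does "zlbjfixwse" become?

In each case the input is transformed by: keep one character in every 3, starting at position 3 (positions 3rd, 6th, 9th, ...), then move the first character to the end.
Applying both steps to "zlbjfixwse": "bis", then "isb".
(Check on "uiiqrtnduya": → "itu" → "tui" ✓)

isb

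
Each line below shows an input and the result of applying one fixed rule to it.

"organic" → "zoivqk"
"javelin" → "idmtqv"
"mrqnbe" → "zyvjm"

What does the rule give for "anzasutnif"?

The transformation: shift every letter 8 places forward in the alphabet (wrapping around), then delete the first character.
Starting from "anzasutnif": after the first operation, "ivhiacbvqn"; after the second, "vhiacbvqn".

vhiacbvqn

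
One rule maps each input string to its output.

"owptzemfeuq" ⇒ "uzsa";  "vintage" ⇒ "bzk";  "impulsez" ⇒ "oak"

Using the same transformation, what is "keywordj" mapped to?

Looking at the pairs, the operation is to shift every letter 6 places forward in the alphabet (wrapping around), then keep one character in every 3, starting at position 1 (positions 1st, 4th, 7th, ...).
For "keywordj", step one produces "qkecuxjp"; step two turns that into "qcj".
(Check on "vintage": → "botzgmk" → "bzk" ✓)

qcj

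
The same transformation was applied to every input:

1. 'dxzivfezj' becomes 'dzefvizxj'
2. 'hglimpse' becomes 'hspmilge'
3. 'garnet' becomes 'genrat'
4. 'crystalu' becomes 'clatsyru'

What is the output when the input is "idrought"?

The pattern: swap the first and last characters, then reverse the string.
Starting from "idrought": after the first operation, "tdroughi"; after the second, "ihguordt".

ihguordt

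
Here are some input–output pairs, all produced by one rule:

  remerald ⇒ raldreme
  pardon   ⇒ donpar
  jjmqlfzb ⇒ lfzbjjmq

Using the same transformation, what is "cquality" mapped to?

litycqua

Rule — swap the front and back halves of the string.
Doing the same to "cquality": "litycqua".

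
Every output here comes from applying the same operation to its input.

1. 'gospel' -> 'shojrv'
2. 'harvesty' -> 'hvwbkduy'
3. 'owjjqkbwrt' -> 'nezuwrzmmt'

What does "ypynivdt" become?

lygwbsbq

The rule is to swap the front and back halves of the string, then shift every letter 3 places forward in the alphabet (wrapping around).
Applying both steps to "ypynivdt": "ivdtypyn", then "lygwbsbq".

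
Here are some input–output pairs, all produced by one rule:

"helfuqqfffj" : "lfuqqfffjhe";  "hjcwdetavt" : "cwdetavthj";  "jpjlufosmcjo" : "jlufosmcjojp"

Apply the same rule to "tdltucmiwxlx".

ltucmiwxlxtd

Rule — move the first 2 characters to the end (rotate left by 2).
So "tdltucmiwxlx" becomes "ltucmiwxlxtd".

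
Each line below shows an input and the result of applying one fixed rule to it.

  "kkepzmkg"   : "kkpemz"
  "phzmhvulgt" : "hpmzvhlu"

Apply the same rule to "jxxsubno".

The transformation: swap each adjacent pair of characters (1↔2, 3↔4, ...), then delete the last 2 characters.
For "jxxsubno" the result is "xjsxbu".

xjsxbu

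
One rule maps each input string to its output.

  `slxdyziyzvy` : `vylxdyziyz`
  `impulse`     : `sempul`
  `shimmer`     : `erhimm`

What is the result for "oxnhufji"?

jixnhuf

The transformation: delete the first character, then move the last 2 characters to the front (rotate right by 2).
"oxnhufji" → "xnhufji" → "jixnhuf".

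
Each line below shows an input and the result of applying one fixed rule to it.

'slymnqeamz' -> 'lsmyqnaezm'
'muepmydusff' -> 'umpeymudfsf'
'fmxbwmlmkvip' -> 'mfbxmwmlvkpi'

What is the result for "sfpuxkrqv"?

The transformation: swap each adjacent pair of characters (1↔2, 3↔4, ...).
So "sfpuxkrqv" becomes "fsupkxqrv".

fsupkxqrv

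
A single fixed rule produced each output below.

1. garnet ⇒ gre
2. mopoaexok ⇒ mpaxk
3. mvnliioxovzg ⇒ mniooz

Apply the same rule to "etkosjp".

eksp

Looking at the pairs, the operation is to keep every other character starting from the first (positions 1st, 3rd, 5th, ...).
Doing the same to "etkosjp": "eksp".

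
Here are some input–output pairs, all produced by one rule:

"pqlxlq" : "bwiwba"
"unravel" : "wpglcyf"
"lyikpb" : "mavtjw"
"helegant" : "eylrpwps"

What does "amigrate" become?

Each output is the input with this applied: shift every letter 11 places forward in the alphabet (wrapping around), then reverse the string.
On "amigrate" that produces "pelcrtxl".
(Check on "pqlxlq": → "abwiwb" → "bwiwba" ✓)

pelcrtxl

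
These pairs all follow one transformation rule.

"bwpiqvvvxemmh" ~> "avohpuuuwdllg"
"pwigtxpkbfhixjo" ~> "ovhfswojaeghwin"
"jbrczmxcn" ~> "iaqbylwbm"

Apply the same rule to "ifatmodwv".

hezslncvu

What's happening: shift every letter 1 place backward in the alphabet (wrapping around).
Applying that to "ifatmodwv" gives "hezslncvu".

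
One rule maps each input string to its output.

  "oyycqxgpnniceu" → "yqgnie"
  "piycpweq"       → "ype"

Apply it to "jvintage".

itg

The rule is to keep every other character starting from the first (positions 1st, 3rd, 5th, ...), then delete the first character.
For "jvintage", step one produces "jitg"; step two turns that into "itg".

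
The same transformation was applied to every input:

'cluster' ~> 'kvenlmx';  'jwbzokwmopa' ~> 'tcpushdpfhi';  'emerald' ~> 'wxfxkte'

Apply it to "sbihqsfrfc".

vlubajlyky

Rule — move the last character to the front, then shift every letter 7 places backward in the alphabet (wrapping around).
For "sbihqsfrfc", step one produces "csbihqsfrf"; step two turns that into "vlubajlyky".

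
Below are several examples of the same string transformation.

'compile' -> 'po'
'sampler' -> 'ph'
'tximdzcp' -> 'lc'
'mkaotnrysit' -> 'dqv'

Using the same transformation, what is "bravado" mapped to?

Looking at the pairs, the operation is to shift every letter 3 places forward in the alphabet (wrapping around), then keep one character in every 3, starting at position 3 (positions 3rd, 6th, 9th, ...).
For "bravado", step one produces "eudydgr"; step two turns that into "dg".

dg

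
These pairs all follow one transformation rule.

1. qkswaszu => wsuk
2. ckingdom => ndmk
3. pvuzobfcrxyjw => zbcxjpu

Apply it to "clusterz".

sezl

The rule is to move the first 3 characters to the end (rotate left by 3), then keep every other character starting from the first (positions 1st, 3rd, 5th, ...).
On "clusterz": the first step gives "sterzclu", and the second then gives "sezl".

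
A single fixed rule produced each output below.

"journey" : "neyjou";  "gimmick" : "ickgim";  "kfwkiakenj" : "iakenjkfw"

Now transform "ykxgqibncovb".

The pattern: move the first 3 characters to the end (rotate left by 3), then delete the first character.
Applying both steps to "ykxgqibncovb": "gqibncovbykx", then "qibncovbykx".

qibncovbykx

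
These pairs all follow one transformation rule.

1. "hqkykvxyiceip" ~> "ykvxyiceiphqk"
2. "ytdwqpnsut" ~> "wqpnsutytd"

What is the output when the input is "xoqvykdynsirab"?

vykdynsirabxoq

The rule is to move the first 3 characters to the end (rotate left by 3).
So "xoqvykdynsirab" becomes "vykdynsirabxoq".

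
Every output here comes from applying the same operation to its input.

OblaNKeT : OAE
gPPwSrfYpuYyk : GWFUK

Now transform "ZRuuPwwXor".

ZUWR

In each case the input is transformed by: keep one character in every 3, starting at position 1 (positions 1st, 4th, 7th, ...), then convert every letter to uppercase.
Working it through for "ZRuuPwwXor": intermediate "Zuwr", final "ZUWR".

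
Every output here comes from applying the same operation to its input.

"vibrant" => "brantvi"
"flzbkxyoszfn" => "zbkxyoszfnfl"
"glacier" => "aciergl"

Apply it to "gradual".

In each case the input is transformed by: move the first 2 characters to the end (rotate left by 2).
Applying that to "gradual" gives "adualgr".

adualgr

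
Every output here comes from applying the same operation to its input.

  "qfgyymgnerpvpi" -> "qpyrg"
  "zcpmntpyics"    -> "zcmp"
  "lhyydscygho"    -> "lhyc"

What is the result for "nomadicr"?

Rule — take characters alternately from the front and the back (1st, last, 2nd, 2nd-last, ...), then keep one character in every 3, starting at position 1 (positions 1st, 4th, 7th, ...).
Starting from "nomadicr": after the first operation, "nrocmiad"; after the second, "nca".

nca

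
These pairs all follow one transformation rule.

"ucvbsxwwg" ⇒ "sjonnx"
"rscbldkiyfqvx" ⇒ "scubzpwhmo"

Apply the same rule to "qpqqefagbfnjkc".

hvwrxsweabt

What's happening: shift every letter 9 places backward in the alphabet (wrapping around), then delete the first 3 characters.
Starting from "qpqqefagbfnjkc": after the first operation, "hghhvwrxsweabt"; after the second, "hvwrxsweabt".
(Check on "ucvbsxwwg": → "ltmsjonnx" → "sjonnx" ✓)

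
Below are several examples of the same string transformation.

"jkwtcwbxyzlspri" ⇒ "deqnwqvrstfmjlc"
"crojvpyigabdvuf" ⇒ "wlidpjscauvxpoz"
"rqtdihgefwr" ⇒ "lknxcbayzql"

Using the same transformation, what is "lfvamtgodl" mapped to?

Looking at the pairs, the operation is to shift every letter 6 places backward in the alphabet (wrapping around).
Doing the same to "lfvamtgodl": "fzpugnaixf".

fzpugnaixf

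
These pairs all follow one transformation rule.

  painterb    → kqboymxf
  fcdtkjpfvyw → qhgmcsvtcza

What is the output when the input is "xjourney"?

rokbvugl

Looking at the pairs, the operation is to shift every letter 3 places backward in the alphabet (wrapping around), then move the first 3 characters to the end (rotate left by 3).
On "xjourney": the first step gives "uglrokbv", and the second then gives "rokbvugl".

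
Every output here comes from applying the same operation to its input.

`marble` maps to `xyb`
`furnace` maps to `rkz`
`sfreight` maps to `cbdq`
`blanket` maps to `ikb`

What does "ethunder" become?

qrao

The transformation: shift every letter 3 places backward in the alphabet (wrapping around), then keep every other character starting from the second (positions 2nd, 4th, 6th, ...).
Working it through for "ethunder": intermediate "bqerkabo", final "qrao".
(Check on "blanket": → "yixkhbq" → "ikb" ✓)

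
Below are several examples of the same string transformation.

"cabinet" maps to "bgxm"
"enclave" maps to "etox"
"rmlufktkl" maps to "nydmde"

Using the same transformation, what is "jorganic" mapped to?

The transformation: shift every letter 7 places backward in the alphabet (wrapping around), then delete the first 3 characters.
For "jorganic" the result is "ztgbv".

ztgbv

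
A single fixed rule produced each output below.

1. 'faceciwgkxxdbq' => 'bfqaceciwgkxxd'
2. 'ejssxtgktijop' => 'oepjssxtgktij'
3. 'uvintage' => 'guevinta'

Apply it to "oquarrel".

eolquarr

Each output is the input with this applied: swap the first and last characters, then move the last 2 characters to the front (rotate right by 2).
Starting from "oquarrel": after the first operation, "lquarreo"; after the second, "eolquarr".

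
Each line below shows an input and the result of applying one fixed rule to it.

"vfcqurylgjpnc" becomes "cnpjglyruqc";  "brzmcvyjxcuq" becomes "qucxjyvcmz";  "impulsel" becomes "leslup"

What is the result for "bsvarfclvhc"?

chvlcfrav

The rule is to reverse the string, then delete the last 2 characters.
For "bsvarfclvhc", step one produces "chvlcfravsb"; step two turns that into "chvlcfrav".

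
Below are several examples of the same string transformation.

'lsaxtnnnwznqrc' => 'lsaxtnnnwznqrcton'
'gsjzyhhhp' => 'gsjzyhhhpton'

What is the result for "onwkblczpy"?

onwkblczpyton

Rule — append "ton".
Doing the same to "onwkblczpy": "onwkblczpyton".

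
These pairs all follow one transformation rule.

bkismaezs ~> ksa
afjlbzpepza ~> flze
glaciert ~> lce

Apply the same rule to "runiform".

Looking at the pairs, the operation is to keep every other character starting from the second (positions 2nd, 4th, 6th, ...), then delete the last character.
Starting from "runiform": after the first operation, "uiom"; after the second, "uio".

uio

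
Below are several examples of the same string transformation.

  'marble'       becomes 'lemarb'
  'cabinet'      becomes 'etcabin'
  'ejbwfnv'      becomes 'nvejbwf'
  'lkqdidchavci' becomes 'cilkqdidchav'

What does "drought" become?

Rule — move the last 2 characters to the front (rotate right by 2).
Doing the same to "drought": "htdroug".

htdroug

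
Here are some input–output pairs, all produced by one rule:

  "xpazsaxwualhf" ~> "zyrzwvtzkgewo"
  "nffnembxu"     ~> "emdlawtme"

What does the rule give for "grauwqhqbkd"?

ztvpgpajcfq

Rule — shift every letter 1 place backward in the alphabet (wrapping around), then move the first 2 characters to the end (rotate left by 2).
Working it through for "grauwqhqbkd": intermediate "fqztvpgpajc", final "ztvpgpajcfq".
(Check on "xpazsaxwualhf": → "wozyrzwvtzkge" → "zyrzwvtzkgewo" ✓)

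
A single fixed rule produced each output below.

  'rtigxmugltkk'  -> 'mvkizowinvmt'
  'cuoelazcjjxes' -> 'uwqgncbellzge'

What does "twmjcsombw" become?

yyoleuqodv

Rule — swap the first and last characters, then shift every letter 2 places forward in the alphabet (wrapping around).
On "twmjcsombw": the first step gives "wwmjcsombt", and the second then gives "yyoleuqodv".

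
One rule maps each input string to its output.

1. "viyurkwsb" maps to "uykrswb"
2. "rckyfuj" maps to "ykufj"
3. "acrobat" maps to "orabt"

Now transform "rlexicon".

Looking at the pairs, the operation is to delete the first 2 characters, then swap each adjacent pair of characters (1↔2, 3↔4, ...).
Applying both steps to "rlexicon": "exicon", then "xecino".
(Check on "acrobat": → "robat" → "orabt" ✓)

xecino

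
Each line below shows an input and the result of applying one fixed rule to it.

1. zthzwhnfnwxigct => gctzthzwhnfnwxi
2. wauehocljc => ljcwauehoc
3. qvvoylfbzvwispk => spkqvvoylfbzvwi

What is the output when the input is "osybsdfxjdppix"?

pixosybsdfxjdp

The transformation: move the last 3 characters to the front (rotate right by 3).
On "osybsdfxjdppix" that produces "pixosybsdfxjdp".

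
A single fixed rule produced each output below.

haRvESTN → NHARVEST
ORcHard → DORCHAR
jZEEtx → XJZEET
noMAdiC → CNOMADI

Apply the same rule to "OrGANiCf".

In each case the input is transformed by: move the last character to the front, then convert every letter to uppercase.
On "OrGANiCf" that produces "FORGANIC".

FORGANIC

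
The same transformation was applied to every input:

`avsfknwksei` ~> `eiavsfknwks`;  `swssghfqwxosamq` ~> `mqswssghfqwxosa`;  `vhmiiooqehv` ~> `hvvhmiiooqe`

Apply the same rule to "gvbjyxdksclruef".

Looking at the pairs, the operation is to move the last 2 characters to the front (rotate right by 2).
On "gvbjyxdksclruef" that produces "efgvbjyxdksclru".

efgvbjyxdksclru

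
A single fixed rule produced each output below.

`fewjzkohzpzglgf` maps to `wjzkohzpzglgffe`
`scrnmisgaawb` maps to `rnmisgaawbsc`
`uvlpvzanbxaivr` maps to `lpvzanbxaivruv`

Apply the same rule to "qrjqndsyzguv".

jqndsyzguvqr

Rule — move the first 2 characters to the end (rotate left by 2).
Doing the same to "qrjqndsyzguv": "jqndsyzguvqr".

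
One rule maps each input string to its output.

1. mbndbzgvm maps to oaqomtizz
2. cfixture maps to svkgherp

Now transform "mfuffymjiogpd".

shsslzwvbtcqz

Rule — move the first character to the end, then shift every letter 13 places forward in the alphabet (wrapping around) — i.e. ROT13.
"mfuffymjiogpd" → "fuffymjiogpdm" → "shsslzwvbtcqz".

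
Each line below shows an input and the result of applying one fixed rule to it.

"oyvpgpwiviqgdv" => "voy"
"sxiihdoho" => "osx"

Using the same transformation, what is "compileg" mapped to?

Rule — move the first 2 characters to the end (rotate left by 2), then keep only the last 3 characters.
On "compileg": the first step gives "mpilegco", and the second then gives "gco".

gco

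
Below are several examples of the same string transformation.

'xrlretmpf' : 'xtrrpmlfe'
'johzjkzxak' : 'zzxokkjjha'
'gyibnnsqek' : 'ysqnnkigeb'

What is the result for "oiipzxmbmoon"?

zxpooonmmiib

Rule — sort the characters into reverse alphabetical order.
Doing the same to "oiipzxmbmoon": "zxpooonmmiib".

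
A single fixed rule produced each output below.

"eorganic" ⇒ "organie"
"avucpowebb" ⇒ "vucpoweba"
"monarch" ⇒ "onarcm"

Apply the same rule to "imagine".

magini

The pattern: delete the last character, then move the first character to the end.
Starting from "imagine": after the first operation, "imagin"; after the second, "magini".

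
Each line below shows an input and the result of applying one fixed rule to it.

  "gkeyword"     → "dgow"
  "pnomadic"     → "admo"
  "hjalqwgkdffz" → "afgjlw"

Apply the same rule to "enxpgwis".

eipw

The rule is to sort the characters into alphabetical order, then keep every other character starting from the first (positions 1st, 3rd, 5th, ...).
On "enxpgwis" that produces "eipw".
(Check on "gkeyword": → "degkorwy" → "dgow" ✓)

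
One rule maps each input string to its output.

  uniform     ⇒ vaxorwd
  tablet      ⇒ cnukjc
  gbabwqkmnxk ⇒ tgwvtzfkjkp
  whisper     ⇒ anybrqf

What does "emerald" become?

mujanvn

What's happening: reverse the string, then shift every letter 9 places forward in the alphabet (wrapping around).
Applying both steps to "emerald": "dlareme", then "mujanvn".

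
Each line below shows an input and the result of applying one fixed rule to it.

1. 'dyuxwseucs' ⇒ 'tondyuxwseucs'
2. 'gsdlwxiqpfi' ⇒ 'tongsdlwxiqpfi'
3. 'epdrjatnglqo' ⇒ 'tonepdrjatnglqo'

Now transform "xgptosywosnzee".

tonxgptosywosnzee

The pattern: prepend "ton".
"xgptosywosnzee" → "tonxgptosywosnzee".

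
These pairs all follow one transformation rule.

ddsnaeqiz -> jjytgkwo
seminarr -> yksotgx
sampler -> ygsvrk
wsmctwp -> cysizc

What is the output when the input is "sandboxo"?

What's happening: delete the last character, then shift every letter 6 places forward in the alphabet (wrapping around).
"sandboxo" → "sandbox" → "ygtjhud".

ygtjhud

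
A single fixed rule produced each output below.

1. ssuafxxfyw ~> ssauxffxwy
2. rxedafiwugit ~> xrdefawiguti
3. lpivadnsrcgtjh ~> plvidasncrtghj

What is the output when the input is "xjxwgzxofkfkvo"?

In each case the input is transformed by: swap each adjacent pair of characters (1↔2, 3↔4, ...).
So "xjxwgzxofkfkvo" becomes "jxwxzgoxkfkfov".

jxwxzgoxkfkfov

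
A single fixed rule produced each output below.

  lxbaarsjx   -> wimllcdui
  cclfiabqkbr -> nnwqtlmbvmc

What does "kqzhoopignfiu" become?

Looking at the pairs, the operation is to shift every letter 11 places forward in the alphabet (wrapping around).
On "kqzhoopignfiu" that produces "vbkszzatryqtf".

vbkszzatryqtf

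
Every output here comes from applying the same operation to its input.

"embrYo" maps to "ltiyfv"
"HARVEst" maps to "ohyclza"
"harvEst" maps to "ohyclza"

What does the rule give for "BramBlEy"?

iyhtislf

The pattern: shift every letter 7 places forward in the alphabet (wrapping around), then convert every letter to lowercase.
Applying both steps to "BramBlEy": "IyhtIsLf", then "iyhtislf".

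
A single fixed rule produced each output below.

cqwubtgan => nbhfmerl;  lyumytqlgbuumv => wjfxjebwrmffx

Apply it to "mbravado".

xmclglo

The transformation: shift every letter 11 places forward in the alphabet (wrapping around), then delete the last character.
For "mbravado", step one produces "xmclgloz"; step two turns that into "xmclglo".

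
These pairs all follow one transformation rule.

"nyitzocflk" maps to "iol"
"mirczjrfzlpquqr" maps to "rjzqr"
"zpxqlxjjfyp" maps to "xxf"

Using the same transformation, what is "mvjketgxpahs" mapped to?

jtps

The rule is to keep one character in every 3, starting at position 3 (positions 3rd, 6th, 9th, ...).
Doing the same to "mvjketgxpahs": "jtps".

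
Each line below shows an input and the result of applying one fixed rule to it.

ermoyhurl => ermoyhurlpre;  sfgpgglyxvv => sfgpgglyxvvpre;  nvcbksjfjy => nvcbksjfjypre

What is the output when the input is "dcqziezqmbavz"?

The transformation: append "pre".
For "dcqziezqmbavz" the result is "dcqziezqmbavzpre".

dcqziezqmbavzpre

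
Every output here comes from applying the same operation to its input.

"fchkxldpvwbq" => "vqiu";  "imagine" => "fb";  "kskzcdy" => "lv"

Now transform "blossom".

Each output is the input with this applied: keep one character in every 3, starting at position 2 (positions 2nd, 5th, 8th, ...), then shift every letter 7 places backward in the alphabet (wrapping around).
Doing the same to "blossom": "el".
(Check on "fchkxldpvwbq": → "cxpb" → "vqiu" ✓)

el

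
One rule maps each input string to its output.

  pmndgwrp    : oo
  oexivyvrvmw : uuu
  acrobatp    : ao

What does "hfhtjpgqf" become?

eioe

Each output is the input with this applied: shift every letter 1 place backward in the alphabet (wrapping around), then keep only the vowels.
"hfhtjpgqf" → "eioe".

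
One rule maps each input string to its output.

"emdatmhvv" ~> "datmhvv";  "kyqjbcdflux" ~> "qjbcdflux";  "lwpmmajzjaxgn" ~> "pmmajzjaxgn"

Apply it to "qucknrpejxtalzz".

Looking at the pairs, the operation is to delete the first 2 characters.
On "qucknrpejxtalzz" that produces "cknrpejxtalzz".

cknrpejxtalzz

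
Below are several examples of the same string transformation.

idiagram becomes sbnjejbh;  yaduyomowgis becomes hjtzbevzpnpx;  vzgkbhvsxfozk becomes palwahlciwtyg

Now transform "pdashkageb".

The pattern: shift every letter 1 place forward in the alphabet (wrapping around), then move the last 3 characters to the front (rotate right by 3).
Working it through for "pdashkageb": intermediate "qebtilbhfc", final "hfcqebtilb".

hfcqebtilb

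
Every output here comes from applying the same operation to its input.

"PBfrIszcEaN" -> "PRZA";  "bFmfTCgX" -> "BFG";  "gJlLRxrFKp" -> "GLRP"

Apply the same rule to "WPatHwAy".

WTA

The rule is to keep one character in every 3, starting at position 1 (positions 1st, 4th, 7th, ...), then convert every letter to uppercase.
For "WPatHwAy", step one produces "WtA"; step two turns that into "WTA".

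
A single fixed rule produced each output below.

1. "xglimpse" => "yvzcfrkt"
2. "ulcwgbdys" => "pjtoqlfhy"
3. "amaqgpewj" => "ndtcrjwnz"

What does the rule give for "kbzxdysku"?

Looking at the pairs, the operation is to shift every letter 13 places forward in the alphabet (wrapping around) — i.e. ROT13, then move the first 2 characters to the end (rotate left by 2).
Starting from "kbzxdysku": after the first operation, "xomkqlfxh"; after the second, "mkqlfxhxo".

mkqlfxhxo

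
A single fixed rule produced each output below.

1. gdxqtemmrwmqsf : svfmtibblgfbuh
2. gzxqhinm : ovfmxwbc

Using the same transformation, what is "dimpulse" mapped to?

xsebajth

The transformation: shift every letter 11 places backward in the alphabet (wrapping around), then swap each adjacent pair of characters (1↔2, 3↔4, ...).
For "dimpulse", step one produces "sxbejaht"; step two turns that into "xsebajth".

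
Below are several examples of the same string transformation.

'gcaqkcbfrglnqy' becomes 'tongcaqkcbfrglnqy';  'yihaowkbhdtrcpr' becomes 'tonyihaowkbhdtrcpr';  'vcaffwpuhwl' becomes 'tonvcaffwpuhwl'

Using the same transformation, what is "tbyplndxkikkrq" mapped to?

tontbyplndxkikkrq

Looking at the pairs, the operation is to prepend "ton".
On "tbyplndxkikkrq" that produces "tontbyplndxkikkrq".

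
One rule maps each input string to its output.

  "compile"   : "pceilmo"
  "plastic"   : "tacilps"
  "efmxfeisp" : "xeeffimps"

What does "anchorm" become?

rachmno

Rule — sort the characters into alphabetical order, then move the last character to the front.
For "anchorm" the result is "rachmno".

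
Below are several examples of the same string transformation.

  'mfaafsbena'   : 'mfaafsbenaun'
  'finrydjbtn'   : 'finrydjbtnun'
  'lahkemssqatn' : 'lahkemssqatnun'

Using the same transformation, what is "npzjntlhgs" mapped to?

In each case the input is transformed by: append "un".
So "npzjntlhgs" becomes "npzjntlhgsun".

npzjntlhgsun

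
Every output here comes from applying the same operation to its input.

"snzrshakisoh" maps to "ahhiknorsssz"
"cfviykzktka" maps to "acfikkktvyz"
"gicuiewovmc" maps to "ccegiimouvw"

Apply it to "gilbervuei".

beegiilruv

The pattern: sort the characters into alphabetical order.
For "gilbervuei" the result is "beegiilruv".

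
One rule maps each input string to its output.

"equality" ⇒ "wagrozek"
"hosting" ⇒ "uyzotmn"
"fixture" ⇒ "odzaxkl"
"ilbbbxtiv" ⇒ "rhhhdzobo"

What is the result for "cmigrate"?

somxgzki

What's happening: shift every letter 6 places forward in the alphabet (wrapping around), then move the first character to the end.
For "cmigrate", step one produces "isomxgzk"; step two turns that into "somxgzki".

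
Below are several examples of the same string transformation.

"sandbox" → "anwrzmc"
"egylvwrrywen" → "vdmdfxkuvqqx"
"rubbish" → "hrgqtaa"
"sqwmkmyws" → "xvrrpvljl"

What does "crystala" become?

zkzbqxrs

The rule is to move the last 3 characters to the front (rotate right by 3), then shift every letter 1 place backward in the alphabet (wrapping around).
So "crystala" becomes "zkzbqxrs".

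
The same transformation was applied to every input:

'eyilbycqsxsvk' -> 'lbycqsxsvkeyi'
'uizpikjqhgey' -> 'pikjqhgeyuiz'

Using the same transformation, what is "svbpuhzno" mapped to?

In each case the input is transformed by: move the first 3 characters to the end (rotate left by 3).
So "svbpuhzno" becomes "puhznosvb".

puhznosvb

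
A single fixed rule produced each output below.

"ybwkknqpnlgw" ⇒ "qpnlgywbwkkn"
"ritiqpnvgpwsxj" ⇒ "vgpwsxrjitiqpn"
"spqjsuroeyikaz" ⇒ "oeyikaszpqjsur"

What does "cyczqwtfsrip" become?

tfsricpyczqw

The transformation: swap the first and last characters, then swap the front and back halves of the string.
"cyczqwtfsrip" → "tfsricpyczqw".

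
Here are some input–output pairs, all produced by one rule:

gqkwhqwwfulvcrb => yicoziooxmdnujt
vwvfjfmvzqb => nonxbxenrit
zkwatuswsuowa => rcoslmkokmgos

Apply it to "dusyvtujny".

The pattern: shift every letter 8 places backward in the alphabet (wrapping around).
Doing the same to "dusyvtujny": "vmkqnlmbfq".

vmkqnlmbfq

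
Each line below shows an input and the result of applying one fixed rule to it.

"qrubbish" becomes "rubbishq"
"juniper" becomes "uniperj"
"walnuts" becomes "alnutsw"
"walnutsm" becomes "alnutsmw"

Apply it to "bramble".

rambleb

Looking at the pairs, the operation is to move the first character to the end.
For "bramble" the result is "rambleb".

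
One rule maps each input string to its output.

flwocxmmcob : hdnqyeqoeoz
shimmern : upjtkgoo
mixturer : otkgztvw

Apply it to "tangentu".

vwcvppig

In each case the input is transformed by: shift every letter 2 places forward in the alphabet (wrapping around), then take characters alternately from the front and the back (1st, last, 2nd, 2nd-last, ...).
"tangentu" → "vcpigpvw" → "vwcvppig".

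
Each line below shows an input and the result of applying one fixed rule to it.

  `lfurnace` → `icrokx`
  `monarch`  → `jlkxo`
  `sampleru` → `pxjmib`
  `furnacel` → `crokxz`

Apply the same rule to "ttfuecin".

qqcrbz

The transformation: delete the last 2 characters, then shift every letter 3 places backward in the alphabet (wrapping around).
Working it through for "ttfuecin": intermediate "ttfuec", final "qqcrbz".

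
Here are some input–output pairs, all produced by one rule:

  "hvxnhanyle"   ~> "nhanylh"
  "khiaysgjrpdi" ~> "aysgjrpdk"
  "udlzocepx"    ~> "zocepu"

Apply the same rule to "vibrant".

The rule is to swap the first and last characters, then delete the first 3 characters.
For "vibrant", step one produces "tibranv"; step two turns that into "ranv".

ranv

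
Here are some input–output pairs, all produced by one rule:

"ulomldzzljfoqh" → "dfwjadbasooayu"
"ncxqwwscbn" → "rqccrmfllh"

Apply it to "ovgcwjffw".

The pattern: move the last 3 characters to the front (rotate right by 3), then shift every letter 11 places backward in the alphabet (wrapping around).
"ovgcwjffw" → "ffwovgcwj" → "uuldkvrly".

uuldkvrly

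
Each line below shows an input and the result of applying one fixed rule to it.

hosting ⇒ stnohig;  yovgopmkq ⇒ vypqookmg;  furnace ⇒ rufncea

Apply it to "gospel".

What's happening: sort the characters into reverse alphabetical order, then swap each adjacent pair of characters (1↔2, 3↔4, ...).
Working it through for "gospel": intermediate "spolge", final "psloeg".
(Check on "yovgopmkq": → "yvqpoomkg" → "vypqookmg" ✓)

psloeg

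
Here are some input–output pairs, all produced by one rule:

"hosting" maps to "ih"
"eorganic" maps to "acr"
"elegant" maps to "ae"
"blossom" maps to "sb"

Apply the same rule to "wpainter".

In each case the input is transformed by: move the first 3 characters to the end (rotate left by 3), then keep one character in every 3, starting at position 2 (positions 2nd, 5th, 8th, ...).
On "wpainter": the first step gives "interwpa", and the second then gives "nra".

nra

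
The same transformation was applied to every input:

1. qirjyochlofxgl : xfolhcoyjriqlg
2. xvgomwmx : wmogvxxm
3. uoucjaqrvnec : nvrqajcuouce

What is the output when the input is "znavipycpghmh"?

hgpcypivanzhm

Each output is the input with this applied: move the last 2 characters to the front (rotate right by 2), then reverse the string.
Applying both steps to "znavipycpghmh": "mhznavipycpgh", then "hgpcypivanzhm".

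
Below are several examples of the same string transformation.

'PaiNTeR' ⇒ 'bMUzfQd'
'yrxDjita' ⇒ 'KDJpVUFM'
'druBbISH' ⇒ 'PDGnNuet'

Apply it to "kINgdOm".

WuzSPaY

The rule is to shift every letter 12 places forward in the alphabet (wrapping around), then flip the case of every letter.
Starting from "kINgdOm": after the first operation, "wUZspAy"; after the second, "WuzSPaY".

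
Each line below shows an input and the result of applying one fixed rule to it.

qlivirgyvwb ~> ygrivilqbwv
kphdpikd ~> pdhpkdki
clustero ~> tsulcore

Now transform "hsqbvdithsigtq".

Looking at the pairs, the operation is to reverse the string, then move the first 3 characters to the end (rotate left by 3).
Applying both steps to "hsqbvdithsigtq": "qtgishtidvbqsh", then "ishtidvbqshqtg".
(Check on "kphdpikd": → "dkipdhpk" → "pdhpkdki" ✓)

ishtidvbqshqtg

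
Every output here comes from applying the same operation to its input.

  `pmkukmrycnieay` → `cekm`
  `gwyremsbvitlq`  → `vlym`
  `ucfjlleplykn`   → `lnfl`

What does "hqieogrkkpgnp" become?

The rule is to keep one character in every 3, starting at position 3 (positions 3rd, 6th, 9th, ...), then move the last 2 characters to the front (rotate right by 2).
Starting from "hqieogrkkpgnp": after the first operation, "igkn"; after the second, "knig".

knig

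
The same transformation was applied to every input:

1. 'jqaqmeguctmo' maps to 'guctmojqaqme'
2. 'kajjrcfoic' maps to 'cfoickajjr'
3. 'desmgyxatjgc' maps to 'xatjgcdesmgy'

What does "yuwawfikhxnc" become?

ikhxncyuwawf

What's happening: swap the front and back halves of the string.
Doing the same to "yuwawfikhxnc": "ikhxncyuwawf".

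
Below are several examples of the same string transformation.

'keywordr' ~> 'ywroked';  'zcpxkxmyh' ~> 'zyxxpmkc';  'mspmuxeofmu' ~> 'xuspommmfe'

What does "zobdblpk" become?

Each output is the input with this applied: delete the last character, then sort the characters into reverse alphabetical order.
Doing the same to "zobdblpk": "zpoldbb".
(Check on "mspmuxeofmu": → "mspmuxeofm" → "xuspommmfe" ✓)

zpoldbb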